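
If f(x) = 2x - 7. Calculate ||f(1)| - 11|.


f(1) = -5
|-5| = 5
|5 - 11| = 6

6


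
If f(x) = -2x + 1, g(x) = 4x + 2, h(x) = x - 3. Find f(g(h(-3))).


45


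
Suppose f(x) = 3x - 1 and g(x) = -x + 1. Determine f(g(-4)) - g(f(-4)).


f(g(-4)) = 14
g(f(-4)) = 14
Difference = 0

0


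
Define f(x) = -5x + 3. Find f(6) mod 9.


0


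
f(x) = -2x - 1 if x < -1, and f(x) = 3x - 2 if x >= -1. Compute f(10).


10 satisfies x >= -1
f(10) = 28

28


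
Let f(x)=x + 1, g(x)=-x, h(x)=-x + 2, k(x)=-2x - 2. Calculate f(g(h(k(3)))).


-9


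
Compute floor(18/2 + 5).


18/2 = 9
9 + 5 = 14
floor(14) = 14

14


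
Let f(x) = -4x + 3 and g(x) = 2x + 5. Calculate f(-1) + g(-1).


f(-1) = 7
g(-1) = 3
Sum = 10

10


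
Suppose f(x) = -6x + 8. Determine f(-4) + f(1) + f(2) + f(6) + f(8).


-38


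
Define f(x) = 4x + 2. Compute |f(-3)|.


f(-3) = -10
|-10| = 10

10


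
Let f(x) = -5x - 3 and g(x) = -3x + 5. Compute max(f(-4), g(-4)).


f(-4) = 17
g(-4) = 17
max = 17

17


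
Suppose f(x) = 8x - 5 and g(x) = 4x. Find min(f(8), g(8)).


f(8) = 59
g(8) = 32
min = 32

32


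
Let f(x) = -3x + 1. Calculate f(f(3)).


f(3) = -8
f(-8) = 25

25


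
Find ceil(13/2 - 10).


-3


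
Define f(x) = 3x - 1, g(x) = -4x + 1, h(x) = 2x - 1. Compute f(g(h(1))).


h(1) = 1
g(1) = -3
f(-3) = -10

-10


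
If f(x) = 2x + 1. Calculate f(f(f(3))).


31


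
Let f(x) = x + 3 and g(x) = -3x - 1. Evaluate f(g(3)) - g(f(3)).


f(g(3)) = -7
g(f(3)) = -19
Difference = 12

12


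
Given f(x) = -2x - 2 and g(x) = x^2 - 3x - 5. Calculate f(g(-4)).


g(-4) = 23
f(23) = -48

-48


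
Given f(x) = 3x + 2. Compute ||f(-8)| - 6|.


f(-8) = -22
|-22| = 22
|22 - 6| = 16

16


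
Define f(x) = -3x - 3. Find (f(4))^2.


f(4) = -15
(-15)^2 = 225

225


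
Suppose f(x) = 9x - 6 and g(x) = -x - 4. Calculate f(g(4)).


-78


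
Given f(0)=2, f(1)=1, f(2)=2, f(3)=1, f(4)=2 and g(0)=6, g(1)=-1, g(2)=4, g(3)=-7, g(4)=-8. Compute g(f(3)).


f(3) = 1
g(1) = -1

-1


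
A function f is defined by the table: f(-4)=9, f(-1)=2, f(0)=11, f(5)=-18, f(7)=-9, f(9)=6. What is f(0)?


Reading from the table at x = 0

11


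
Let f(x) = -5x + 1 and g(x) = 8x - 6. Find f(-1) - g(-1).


f(-1) = 6
g(-1) = -14
Difference = 20

20


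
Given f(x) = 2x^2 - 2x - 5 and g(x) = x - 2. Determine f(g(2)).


g(2) = 0
f(0) = 2*(0)^2 - 2*(0) - 5 = -5

-5


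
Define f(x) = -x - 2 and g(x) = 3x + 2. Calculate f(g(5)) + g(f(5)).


f(g(5)) = -19
g(f(5)) = -19
Sum = -38

-38


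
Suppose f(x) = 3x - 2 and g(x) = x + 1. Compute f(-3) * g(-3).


f(-3) = -11
g(-3) = -2
Product = 22

22


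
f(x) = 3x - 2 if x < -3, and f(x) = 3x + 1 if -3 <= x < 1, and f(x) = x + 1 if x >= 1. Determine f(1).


1 satisfies x >= 1
f(1) = 2

2


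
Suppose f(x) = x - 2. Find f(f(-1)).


f(-1) = -3
f(-3) = -5

-5


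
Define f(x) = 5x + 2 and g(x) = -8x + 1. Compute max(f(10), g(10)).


f(10) = 52
g(10) = -79
max = 52

52


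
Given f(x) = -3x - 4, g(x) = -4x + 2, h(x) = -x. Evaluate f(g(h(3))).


h(3) = -3
g(-3) = 14
f(14) = -46

-46


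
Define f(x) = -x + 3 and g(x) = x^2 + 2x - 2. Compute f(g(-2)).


5


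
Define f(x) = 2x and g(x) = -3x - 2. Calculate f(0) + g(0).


f(0) = 0
g(0) = -2
Sum = -2

-2


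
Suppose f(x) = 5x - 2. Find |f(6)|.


f(6) = 28
|28| = 28

28


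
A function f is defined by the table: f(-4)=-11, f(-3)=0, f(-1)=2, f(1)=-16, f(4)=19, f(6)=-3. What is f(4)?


Reading from the table at x = 4

19


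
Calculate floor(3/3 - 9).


3/3 = 1
1 - 9 = -8
floor(-8) = -8

-8


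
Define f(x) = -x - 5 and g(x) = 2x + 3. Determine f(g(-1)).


g(-1) = 1
f(1) = -6

-6


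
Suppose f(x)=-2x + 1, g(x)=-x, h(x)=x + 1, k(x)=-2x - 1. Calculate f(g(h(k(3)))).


k(3) = -7
h(-7) = -6
g(-6) = 6
f(6) = -11

-11


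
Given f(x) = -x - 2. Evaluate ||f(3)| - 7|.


2


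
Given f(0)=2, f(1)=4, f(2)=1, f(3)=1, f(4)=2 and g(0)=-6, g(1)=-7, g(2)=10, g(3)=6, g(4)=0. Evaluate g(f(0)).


f(0) = 2
g(2) = 10

10


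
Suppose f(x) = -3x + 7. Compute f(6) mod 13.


f(6) = -11
-11 mod 13 = 2

2


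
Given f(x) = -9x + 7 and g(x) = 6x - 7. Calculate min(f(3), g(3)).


-20


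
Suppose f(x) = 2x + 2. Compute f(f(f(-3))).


-10


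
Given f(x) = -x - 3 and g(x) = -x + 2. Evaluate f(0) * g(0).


f(0) = -3
g(0) = 2
Product = -6

-6


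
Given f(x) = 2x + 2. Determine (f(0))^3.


f(0) = 2
(2)^3 = 8

8


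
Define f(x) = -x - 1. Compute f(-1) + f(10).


f(-1) = 0
f(10) = -11
Sum = -11

-11


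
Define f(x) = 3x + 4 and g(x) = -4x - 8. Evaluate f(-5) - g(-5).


f(-5) = -11
g(-5) = 12
Difference = -23

-23


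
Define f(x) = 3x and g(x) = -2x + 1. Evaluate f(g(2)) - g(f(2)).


f(g(2)) = -9
g(f(2)) = -11
Difference = 2

2


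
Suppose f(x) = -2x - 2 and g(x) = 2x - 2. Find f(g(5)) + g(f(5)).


-44


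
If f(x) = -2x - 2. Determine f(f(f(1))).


-14


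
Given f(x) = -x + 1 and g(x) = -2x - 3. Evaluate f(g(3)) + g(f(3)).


f(g(3)) = 10
g(f(3)) = 1
Sum = 11

11


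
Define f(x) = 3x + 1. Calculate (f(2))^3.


343


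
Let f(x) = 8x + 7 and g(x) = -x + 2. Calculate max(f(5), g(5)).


f(5) = 47
g(5) = -3
max = 47

47


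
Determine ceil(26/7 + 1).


26/7 = 3.7143
3.7143 + 1 = 4.7143
ceil(4.7143) = 5

5


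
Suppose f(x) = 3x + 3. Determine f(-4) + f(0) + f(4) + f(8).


f(-4) = -9
f(0) = 3
f(4) = 15
f(8) = 27
Sum = 36

36


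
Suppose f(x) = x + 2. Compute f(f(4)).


f(4) = 6
f(6) = 8

8


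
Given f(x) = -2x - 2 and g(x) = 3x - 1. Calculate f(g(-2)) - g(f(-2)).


f(g(-2)) = 12
g(f(-2)) = 5
Difference = 7

7


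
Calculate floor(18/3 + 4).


18/3 = 6
6 + 4 = 10
floor(10) = 10

10


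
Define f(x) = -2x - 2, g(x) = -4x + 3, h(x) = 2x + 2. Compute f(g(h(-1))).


h(-1) = 0
g(0) = 3
f(3) = -8

-8


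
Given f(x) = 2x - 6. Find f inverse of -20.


Solve 2x - 6 = -20
x = (-20 + 6) / 2 = -7

-7


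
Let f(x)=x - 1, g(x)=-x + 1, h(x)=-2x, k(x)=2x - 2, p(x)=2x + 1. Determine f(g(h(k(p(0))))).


p(0) = 1
k(1) = 0
h(0) = 0
g(0) = 1
f(1) = 0

0


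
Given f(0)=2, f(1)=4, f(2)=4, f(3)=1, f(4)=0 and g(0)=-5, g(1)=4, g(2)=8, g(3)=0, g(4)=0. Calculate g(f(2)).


0


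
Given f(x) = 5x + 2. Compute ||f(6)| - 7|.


f(6) = 32
|32| = 32
|32 - 7| = 25

25


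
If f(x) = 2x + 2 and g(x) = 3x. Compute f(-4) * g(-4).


f(-4) = -6
g(-4) = -12
Product = 72

72


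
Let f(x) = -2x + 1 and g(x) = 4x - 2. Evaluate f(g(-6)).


53


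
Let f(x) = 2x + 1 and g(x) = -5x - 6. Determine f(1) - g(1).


f(1) = 3
g(1) = -11
Difference = 14

14


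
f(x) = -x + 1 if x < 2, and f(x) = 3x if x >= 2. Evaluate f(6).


6 satisfies x >= 2
f(6) = 18

18


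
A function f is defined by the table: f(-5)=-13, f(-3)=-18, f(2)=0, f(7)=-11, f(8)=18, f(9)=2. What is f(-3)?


Reading from the table at x = -3

-18


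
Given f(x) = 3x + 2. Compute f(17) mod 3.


f(17) = 53
53 mod 3 = 2

2


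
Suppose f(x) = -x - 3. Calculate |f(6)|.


f(6) = -9
|-9| = 9

9


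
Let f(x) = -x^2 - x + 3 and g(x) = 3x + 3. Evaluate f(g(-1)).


g(-1) = 0
f(0) = (-1)*(0)^2 - 1*(0) + 3 = 3

3


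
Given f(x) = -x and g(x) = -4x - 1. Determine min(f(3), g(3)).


-13


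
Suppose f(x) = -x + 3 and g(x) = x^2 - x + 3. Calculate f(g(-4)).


g(-4) = 23
f(23) = -20

-20


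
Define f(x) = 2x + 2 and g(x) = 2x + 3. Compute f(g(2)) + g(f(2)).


f(g(2)) = 16
g(f(2)) = 15
Sum = 31

31


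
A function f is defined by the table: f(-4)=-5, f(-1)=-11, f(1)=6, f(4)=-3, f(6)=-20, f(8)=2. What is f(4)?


-3


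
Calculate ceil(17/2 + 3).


17/2 = 8.5
8.5 + 3 = 11.5
ceil(11.5) = 12

12


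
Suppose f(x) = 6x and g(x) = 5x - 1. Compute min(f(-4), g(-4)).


f(-4) = -24
g(-4) = -21
min = -24

-24


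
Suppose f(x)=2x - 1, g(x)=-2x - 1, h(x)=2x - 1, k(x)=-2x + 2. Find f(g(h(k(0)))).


k(0) = 2
h(2) = 3
g(3) = -7
f(-7) = -15

-15


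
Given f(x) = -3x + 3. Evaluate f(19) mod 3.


f(19) = -54
-54 mod 3 = 0

0


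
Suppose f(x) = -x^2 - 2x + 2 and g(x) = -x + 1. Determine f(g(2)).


g(2) = -1
f(-1) = (-1)*(-1)^2 - 2*(-1) + 2 = 3

3


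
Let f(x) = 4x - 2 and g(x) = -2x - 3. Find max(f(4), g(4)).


14


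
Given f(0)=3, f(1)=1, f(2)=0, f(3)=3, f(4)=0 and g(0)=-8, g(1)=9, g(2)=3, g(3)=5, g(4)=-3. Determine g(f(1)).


f(1) = 1
g(1) = 9

9


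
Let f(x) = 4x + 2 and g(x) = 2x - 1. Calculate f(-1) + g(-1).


f(-1) = -2
g(-1) = -3
Sum = -5

-5


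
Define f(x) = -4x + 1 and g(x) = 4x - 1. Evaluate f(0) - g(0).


f(0) = 1
g(0) = -1
Difference = 2

2


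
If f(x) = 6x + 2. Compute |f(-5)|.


28


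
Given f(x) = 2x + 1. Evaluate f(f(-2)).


f(-2) = -3
f(-3) = -5

-5


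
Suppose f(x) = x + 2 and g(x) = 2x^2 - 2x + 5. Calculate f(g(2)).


11


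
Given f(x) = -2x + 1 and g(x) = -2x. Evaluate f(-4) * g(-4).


72


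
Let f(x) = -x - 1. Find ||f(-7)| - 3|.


f(-7) = 6
|6| = 6
|6 - 3| = 3

3


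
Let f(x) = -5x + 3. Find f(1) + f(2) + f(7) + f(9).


f(1) = -2
f(2) = -7
f(7) = -32
f(9) = -42
Sum = -83

-83


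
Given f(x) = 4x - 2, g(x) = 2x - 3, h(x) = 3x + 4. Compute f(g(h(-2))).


h(-2) = -2
g(-2) = -7
f(-7) = -30

-30


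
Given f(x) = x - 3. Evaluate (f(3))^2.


f(3) = 0
(0)^2 = 0

0


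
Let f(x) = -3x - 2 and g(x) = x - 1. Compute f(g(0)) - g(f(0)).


f(g(0)) = 1
g(f(0)) = -3
Difference = 4

4


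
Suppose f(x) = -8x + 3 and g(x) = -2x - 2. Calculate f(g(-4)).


g(-4) = 6
f(6) = -45

-45


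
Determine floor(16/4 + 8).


16/4 = 4
4 + 8 = 12
floor(12) = 12

12


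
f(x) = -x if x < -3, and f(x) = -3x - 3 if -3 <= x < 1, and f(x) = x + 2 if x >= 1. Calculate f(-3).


-3 satisfies -3 <= x < 1
f(-3) = 6

6


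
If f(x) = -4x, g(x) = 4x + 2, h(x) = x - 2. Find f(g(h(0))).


24


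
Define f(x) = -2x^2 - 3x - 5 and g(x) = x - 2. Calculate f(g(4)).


g(4) = 2
f(2) = (-2)*(2)^2 - 3*(2) - 5 = -19

-19


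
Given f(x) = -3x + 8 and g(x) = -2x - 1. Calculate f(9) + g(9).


f(9) = -19
g(9) = -19
Sum = -38

-38


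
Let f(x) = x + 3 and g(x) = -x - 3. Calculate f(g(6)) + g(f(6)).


f(g(6)) = -6
g(f(6)) = -12
Sum = -18

-18


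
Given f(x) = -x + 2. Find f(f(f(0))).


f(0) = 2
f(2) = 0
f(0) = 2

2


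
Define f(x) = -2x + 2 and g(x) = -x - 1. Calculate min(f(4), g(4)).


-6


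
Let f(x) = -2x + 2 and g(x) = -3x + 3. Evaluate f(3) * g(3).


f(3) = -4
g(3) = -6
Product = 24

24


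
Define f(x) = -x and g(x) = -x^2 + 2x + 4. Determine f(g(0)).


g(0) = 4
f(4) = -4

-4


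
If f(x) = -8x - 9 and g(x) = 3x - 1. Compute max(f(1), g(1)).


f(1) = -17
g(1) = 2
max = 2

2


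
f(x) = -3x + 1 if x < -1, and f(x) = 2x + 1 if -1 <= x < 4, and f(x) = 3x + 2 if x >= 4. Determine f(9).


9 satisfies x >= 4
f(9) = 29

29


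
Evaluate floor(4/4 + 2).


3


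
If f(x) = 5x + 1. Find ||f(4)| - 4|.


17


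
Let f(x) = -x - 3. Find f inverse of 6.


Solve -x - 3 = 6
x = (6 + 3) / (-1) = -9

-9


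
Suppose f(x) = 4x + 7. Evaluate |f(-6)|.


f(-6) = -17
|-17| = 17

17


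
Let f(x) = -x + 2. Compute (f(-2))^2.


f(-2) = 4
(4)^2 = 16

16


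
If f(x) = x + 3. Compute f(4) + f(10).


f(4) = 7
f(10) = 13
Sum = 20

20


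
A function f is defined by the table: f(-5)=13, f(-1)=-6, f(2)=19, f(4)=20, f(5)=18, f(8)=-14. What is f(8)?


Reading from the table at x = 8

-14


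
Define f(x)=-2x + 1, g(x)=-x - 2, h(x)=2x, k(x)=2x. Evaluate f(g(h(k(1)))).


k(1) = 2
h(2) = 4
g(4) = -6
f(-6) = 13

13


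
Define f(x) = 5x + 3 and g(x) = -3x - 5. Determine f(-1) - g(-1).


f(-1) = -2
g(-1) = -2
Difference = 0

0


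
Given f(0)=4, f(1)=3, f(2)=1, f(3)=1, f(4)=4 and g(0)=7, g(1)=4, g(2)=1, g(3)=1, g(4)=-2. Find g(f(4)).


f(4) = 4
g(4) = -2

-2


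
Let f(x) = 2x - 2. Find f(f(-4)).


f(-4) = -10
f(-10) = -22

-22


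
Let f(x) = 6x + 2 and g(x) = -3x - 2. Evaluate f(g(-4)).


62


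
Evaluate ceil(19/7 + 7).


19/7 = 2.7143
2.7143 + 7 = 9.7143
ceil(9.7143) = 10

10


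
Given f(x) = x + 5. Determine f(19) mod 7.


f(19) = 24
24 mod 7 = 3

3


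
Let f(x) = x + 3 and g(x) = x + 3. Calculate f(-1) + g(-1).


f(-1) = 2
g(-1) = 2
Sum = 4

4


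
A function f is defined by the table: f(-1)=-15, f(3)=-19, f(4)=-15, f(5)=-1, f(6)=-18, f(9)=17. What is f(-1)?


Reading from the table at x = -1

-15


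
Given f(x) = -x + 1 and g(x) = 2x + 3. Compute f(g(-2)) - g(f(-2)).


f(g(-2)) = 2
g(f(-2)) = 9
Difference = -7

-7


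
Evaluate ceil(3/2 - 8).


3/2 = 1.5
1.5 - 8 = -6.5
ceil(-6.5) = -6

-6


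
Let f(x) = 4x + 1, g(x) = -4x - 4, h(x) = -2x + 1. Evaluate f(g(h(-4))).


h(-4) = 9
g(9) = -40
f(-40) = -159

-159


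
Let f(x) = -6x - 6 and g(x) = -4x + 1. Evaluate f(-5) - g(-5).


3


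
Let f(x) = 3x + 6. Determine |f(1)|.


f(1) = 9
|9| = 9

9


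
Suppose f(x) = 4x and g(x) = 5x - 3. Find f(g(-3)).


-72


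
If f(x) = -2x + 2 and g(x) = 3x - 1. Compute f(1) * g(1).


f(1) = 0
g(1) = 2
Product = 0

0


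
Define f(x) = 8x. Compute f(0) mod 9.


f(0) = 0
0 mod 9 = 0

0


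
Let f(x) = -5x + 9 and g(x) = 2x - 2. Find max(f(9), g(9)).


16


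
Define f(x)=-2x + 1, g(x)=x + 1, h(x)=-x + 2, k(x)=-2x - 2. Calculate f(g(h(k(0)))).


k(0) = -2
h(-2) = 4
g(4) = 5
f(5) = -9

-9


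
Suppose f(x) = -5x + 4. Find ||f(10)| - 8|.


f(10) = -46
|-46| = 46
|46 - 8| = 38

38


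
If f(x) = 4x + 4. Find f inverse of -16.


Solve 4x + 4 = -16
x = (-16 - 4) / 4 = -5

-5


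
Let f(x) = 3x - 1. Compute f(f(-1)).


f(-1) = -4
f(-4) = -13

-13


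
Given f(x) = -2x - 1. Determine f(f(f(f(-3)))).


f(-3) = 5
f(5) = -11
f(-11) = 21
f(21) = -43

-43


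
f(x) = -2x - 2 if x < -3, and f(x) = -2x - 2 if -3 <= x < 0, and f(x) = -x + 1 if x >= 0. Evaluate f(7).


-6


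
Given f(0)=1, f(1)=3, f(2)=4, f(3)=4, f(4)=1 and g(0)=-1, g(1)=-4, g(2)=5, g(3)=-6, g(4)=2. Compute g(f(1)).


-6


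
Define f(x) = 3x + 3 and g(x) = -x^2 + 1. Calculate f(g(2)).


-6


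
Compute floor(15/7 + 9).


15/7 = 2.1429
2.1429 + 9 = 11.1429
floor(11.1429) = 11

11


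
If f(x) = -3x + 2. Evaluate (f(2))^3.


f(2) = -4
(-4)^3 = -64

-64


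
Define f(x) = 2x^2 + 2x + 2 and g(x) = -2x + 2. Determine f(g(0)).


g(0) = 2
f(2) = 2*(2)^2 + 2*(2) + 2 = 14

14


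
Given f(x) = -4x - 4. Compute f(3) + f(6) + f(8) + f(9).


-120


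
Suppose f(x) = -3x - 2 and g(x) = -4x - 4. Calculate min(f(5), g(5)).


f(5) = -17
g(5) = -24
min = -24

-24


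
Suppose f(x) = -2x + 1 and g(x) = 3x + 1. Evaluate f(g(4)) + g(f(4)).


-45


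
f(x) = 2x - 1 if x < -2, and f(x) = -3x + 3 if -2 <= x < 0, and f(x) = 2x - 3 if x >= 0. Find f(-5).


-5 satisfies x < -2
f(-5) = -11

-11


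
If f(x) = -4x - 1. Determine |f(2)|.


f(2) = -9
|-9| = 9

9


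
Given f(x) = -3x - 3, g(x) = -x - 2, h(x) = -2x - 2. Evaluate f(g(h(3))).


h(3) = -8
g(-8) = 6
f(6) = -21

-21


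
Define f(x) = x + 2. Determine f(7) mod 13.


f(7) = 9
9 mod 13 = 9

9


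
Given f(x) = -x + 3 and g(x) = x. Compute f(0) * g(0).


f(0) = 3
g(0) = 0
Product = 0

0


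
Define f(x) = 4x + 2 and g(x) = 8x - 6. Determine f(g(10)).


g(10) = 74
f(74) = 298

298


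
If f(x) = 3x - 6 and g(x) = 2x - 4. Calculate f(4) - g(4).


2


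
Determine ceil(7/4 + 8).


7/4 = 1.75
1.75 + 8 = 9.75
ceil(9.75) = 10

10


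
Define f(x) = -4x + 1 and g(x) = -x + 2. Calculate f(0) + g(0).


f(0) = 1
g(0) = 2
Sum = 3

3


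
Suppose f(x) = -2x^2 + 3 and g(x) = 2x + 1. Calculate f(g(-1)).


g(-1) = -1
f(-1) = (-2)*(-1)^2 + 3 = 1

1


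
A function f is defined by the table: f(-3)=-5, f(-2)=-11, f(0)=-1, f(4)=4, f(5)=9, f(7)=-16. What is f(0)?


-1


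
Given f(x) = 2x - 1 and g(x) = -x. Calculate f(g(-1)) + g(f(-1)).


f(g(-1)) = 1
g(f(-1)) = 3
Sum = 4

4


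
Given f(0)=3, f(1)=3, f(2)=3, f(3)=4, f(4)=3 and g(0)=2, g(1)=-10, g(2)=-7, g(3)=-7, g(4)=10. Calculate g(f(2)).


f(2) = 3
g(3) = -7

-7


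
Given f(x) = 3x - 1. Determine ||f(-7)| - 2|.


20


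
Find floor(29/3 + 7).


16


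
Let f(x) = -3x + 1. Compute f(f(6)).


52


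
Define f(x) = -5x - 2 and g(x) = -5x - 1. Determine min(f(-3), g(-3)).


f(-3) = 13
g(-3) = 14
min = 13

13


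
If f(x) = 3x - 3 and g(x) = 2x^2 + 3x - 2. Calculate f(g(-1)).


g(-1) = -3
f(-3) = -12

-12


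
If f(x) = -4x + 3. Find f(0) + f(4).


-10


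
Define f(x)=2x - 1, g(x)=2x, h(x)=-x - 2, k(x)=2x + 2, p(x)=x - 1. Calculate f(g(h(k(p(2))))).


p(2) = 1
k(1) = 4
h(4) = -6
g(-6) = -12
f(-12) = -25

-25


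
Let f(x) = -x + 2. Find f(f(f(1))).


f(1) = 1
f(1) = 1
f(1) = 1

1


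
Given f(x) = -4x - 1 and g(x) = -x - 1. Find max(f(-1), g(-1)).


f(-1) = 3
g(-1) = 0
max = 3

3


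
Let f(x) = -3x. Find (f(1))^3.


f(1) = -3
(-3)^3 = -27

-27


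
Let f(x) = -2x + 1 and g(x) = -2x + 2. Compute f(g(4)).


g(4) = -6
f(-6) = 13

13


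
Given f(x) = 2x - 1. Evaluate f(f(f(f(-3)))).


f(-3) = -7
f(-7) = -15
f(-15) = -31
f(-31) = -63

-63


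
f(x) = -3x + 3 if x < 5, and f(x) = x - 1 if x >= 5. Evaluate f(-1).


-1 satisfies x < 5
f(-1) = 6

6


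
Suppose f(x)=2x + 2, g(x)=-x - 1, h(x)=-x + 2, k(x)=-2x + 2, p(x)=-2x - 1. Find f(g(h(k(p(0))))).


p(0) = -1
k(-1) = 4
h(4) = -2
g(-2) = 1
f(1) = 4

4


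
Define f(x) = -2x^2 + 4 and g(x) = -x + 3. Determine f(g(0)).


-14


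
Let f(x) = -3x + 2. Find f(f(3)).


f(3) = -7
f(-7) = 23

23


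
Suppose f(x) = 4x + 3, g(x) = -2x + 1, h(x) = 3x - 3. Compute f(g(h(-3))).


103


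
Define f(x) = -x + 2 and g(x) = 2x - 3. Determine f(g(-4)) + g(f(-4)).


f(g(-4)) = 13
g(f(-4)) = 9
Sum = 22

22


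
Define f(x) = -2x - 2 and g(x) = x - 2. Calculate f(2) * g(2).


f(2) = -6
g(2) = 0
Product = 0

0


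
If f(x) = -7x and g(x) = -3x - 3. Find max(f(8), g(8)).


-27


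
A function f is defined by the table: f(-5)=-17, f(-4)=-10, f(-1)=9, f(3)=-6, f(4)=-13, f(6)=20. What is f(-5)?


-17


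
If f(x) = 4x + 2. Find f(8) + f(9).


f(8) = 34
f(9) = 38
Sum = 72

72


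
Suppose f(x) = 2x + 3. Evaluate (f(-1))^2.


f(-1) = 1
(1)^2 = 1

1


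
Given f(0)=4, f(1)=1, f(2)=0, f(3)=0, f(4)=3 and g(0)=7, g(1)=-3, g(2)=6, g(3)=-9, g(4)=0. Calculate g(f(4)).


f(4) = 3
g(3) = -9

-9


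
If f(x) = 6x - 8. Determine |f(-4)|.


f(-4) = -32
|-32| = 32

32


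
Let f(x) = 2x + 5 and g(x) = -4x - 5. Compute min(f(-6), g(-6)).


-7


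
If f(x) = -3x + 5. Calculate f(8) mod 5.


f(8) = -19
-19 mod 5 = 1

1


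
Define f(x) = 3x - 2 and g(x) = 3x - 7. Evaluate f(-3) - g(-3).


f(-3) = -11
g(-3) = -16
Difference = 5

5


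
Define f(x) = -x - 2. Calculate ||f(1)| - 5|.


f(1) = -3
|-3| = 3
|3 - 5| = 2

2


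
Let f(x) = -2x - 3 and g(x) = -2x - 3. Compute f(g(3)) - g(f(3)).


f(g(3)) = 15
g(f(3)) = 15
Difference = 0

0


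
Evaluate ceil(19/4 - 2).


19/4 = 4.75
4.75 - 2 = 2.75
ceil(2.75) = 3

3


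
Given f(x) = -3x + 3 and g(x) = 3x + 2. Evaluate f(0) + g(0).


5


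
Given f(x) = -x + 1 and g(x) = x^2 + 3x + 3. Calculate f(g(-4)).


g(-4) = 7
f(7) = -6

-6


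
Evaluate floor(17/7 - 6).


17/7 = 2.4286
2.4286 - 6 = -3.5714
floor(-3.5714) = -4

-4


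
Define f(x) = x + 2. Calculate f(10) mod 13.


f(10) = 12
12 mod 13 = 12

12


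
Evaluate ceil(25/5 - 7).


25/5 = 5
5 - 7 = -2
ceil(-2) = -2

-2


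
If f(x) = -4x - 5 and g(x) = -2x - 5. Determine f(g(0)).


g(0) = -5
f(-5) = 15

15


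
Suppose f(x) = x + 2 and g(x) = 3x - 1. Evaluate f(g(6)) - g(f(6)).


f(g(6)) = 19
g(f(6)) = 23
Difference = -4

-4


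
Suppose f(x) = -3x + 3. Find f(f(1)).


3


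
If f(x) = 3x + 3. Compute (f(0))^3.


f(0) = 3
(3)^3 = 27

27


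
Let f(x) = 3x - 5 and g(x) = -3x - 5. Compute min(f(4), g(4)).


-17


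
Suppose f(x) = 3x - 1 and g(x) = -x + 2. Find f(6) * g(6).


f(6) = 17
g(6) = -4
Product = -68

-68


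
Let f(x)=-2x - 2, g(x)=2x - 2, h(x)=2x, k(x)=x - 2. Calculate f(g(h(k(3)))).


k(3) = 1
h(1) = 2
g(2) = 2
f(2) = -6

-6


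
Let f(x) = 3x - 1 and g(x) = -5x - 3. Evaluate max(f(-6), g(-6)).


f(-6) = -19
g(-6) = 27
max = 27

27


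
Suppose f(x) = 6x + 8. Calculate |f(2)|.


f(2) = 20
|20| = 20

20


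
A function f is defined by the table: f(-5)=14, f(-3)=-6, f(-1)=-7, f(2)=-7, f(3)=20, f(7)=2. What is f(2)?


Reading from the table at x = 2

-7


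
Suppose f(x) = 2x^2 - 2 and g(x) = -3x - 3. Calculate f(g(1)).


70


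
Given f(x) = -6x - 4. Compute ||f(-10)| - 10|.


f(-10) = 56
|56| = 56
|56 - 10| = 46

46


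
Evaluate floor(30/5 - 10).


-4


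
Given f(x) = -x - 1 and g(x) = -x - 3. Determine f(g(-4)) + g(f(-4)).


f(g(-4)) = -2
g(f(-4)) = -6
Sum = -8

-8


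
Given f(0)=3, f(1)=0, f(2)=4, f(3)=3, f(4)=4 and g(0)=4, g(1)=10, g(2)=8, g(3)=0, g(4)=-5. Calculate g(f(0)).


f(0) = 3
g(3) = 0

0


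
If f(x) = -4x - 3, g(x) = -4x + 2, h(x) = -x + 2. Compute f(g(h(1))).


h(1) = 1
g(1) = -2
f(-2) = 5

5


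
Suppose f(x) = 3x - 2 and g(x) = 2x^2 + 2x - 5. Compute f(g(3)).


g(3) = 19
f(19) = 55

55


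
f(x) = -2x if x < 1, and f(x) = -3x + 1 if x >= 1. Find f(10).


10 satisfies x >= 1
f(10) = -29

-29


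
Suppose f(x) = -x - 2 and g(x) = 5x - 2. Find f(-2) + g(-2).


f(-2) = 0
g(-2) = -12
Sum = -12

-12


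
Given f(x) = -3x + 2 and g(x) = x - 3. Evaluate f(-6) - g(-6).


f(-6) = 20
g(-6) = -9
Difference = 29

29


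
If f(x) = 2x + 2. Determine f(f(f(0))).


14


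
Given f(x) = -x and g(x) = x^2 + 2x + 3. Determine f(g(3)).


g(3) = 18
f(18) = -18

-18


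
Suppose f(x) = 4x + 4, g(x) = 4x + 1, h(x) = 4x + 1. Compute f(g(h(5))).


h(5) = 21
g(21) = 85
f(85) = 344

344


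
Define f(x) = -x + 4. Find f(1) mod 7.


3


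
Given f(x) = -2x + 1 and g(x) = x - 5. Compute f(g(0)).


11


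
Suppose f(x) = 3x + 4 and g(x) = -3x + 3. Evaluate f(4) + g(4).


f(4) = 16
g(4) = -9
Sum = 7

7


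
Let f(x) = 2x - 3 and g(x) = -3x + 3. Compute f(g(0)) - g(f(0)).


f(g(0)) = 3
g(f(0)) = 12
Difference = -9

-9


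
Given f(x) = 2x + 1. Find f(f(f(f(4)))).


f(4) = 9
f(9) = 19
f(19) = 39
f(39) = 79

79


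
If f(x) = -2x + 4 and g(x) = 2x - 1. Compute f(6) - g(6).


f(6) = -8
g(6) = 11
Difference = -19

-19


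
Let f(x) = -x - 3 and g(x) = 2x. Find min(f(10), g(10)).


f(10) = -13
g(10) = 20
min = -13

-13


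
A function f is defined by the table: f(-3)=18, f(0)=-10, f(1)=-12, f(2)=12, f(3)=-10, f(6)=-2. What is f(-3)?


Reading from the table at x = -3

18


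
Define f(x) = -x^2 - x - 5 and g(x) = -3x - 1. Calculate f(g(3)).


g(3) = -10
f(-10) = (-1)*(-10)^2 - 1*(-10) - 5 = -95

-95


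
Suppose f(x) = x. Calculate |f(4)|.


f(4) = 4
|4| = 4

4


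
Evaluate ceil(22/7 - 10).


22/7 = 3.1429
3.1429 - 10 = -6.8571
ceil(-6.8571) = -6

-6


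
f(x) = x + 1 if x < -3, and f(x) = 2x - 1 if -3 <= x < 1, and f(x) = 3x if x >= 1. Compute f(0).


0 satisfies -3 <= x < 1
f(0) = -1

-1


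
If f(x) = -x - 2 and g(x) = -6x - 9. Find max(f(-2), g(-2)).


f(-2) = 0
g(-2) = 3
max = 3

3


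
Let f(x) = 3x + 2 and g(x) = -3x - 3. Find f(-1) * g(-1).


f(-1) = -1
g(-1) = 0
Product = 0

0


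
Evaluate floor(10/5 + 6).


10/5 = 2
2 + 6 = 8
floor(8) = 8

8


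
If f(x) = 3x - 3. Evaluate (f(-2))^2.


81


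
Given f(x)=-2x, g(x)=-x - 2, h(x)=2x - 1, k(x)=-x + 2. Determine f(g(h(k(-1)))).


k(-1) = 3
h(3) = 5
g(5) = -7
f(-7) = 14

14


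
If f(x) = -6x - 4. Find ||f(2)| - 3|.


f(2) = -16
|-16| = 16
|16 - 3| = 13

13


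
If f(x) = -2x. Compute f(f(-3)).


f(-3) = 6
f(6) = -12

-12


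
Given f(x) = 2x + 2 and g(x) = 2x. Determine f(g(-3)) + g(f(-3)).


f(g(-3)) = -10
g(f(-3)) = -8
Sum = -18

-18


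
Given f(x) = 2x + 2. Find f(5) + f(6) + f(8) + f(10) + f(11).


f(5) = 12
f(6) = 14
f(8) = 18
f(10) = 22
f(11) = 24
Sum = 90

90


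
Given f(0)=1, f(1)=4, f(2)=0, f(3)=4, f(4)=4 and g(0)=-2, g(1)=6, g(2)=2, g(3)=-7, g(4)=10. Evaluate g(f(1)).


f(1) = 4
g(4) = 10

10


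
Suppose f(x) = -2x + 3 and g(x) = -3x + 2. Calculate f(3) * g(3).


f(3) = -3
g(3) = -7
Product = 21

21


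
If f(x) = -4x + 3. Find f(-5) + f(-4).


f(-5) = 23
f(-4) = 19
Sum = 42

42


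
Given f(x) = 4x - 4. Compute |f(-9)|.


f(-9) = -40
|-40| = 40

40


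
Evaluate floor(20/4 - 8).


20/4 = 5
5 - 8 = -3
floor(-3) = -3

-3


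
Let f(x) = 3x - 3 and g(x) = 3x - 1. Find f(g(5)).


39


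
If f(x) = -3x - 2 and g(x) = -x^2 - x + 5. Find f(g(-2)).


-11


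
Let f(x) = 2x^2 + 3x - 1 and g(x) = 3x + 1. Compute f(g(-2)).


g(-2) = -5
f(-5) = 2*(-5)^2 + 3*(-5) - 1 = 34

34


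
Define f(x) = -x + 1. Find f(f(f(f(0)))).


f(0) = 1
f(1) = 0
f(0) = 1
f(1) = 0

0


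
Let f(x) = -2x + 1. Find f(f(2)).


f(2) = -3
f(-3) = 7

7


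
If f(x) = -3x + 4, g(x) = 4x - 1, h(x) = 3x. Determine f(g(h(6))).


h(6) = 18
g(18) = 71
f(71) = -209

-209


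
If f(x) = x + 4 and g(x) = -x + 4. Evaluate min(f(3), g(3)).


f(3) = 7
g(3) = 1
min = 1

1


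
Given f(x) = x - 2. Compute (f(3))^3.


1


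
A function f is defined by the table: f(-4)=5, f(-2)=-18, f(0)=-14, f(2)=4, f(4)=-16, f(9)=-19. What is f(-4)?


Reading from the table at x = -4

5


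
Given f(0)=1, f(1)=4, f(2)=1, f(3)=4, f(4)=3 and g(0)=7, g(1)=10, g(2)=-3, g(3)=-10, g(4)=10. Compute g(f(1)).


f(1) = 4
g(4) = 10

10


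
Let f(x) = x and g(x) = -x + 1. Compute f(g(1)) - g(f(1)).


f(g(1)) = 0
g(f(1)) = 0
Difference = 0

0


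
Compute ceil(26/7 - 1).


26/7 = 3.7143
3.7143 - 1 = 2.7143
ceil(2.7143) = 3

3


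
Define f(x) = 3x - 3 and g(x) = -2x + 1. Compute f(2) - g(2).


f(2) = 3
g(2) = -3
Difference = 6

6


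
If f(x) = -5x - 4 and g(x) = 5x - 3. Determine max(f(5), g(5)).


22


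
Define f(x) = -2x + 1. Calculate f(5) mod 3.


0


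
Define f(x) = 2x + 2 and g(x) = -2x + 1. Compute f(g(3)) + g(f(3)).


f(g(3)) = -8
g(f(3)) = -15
Sum = -23

-23


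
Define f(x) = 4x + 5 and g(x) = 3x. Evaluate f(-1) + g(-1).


f(-1) = 1
g(-1) = -3
Sum = -2

-2


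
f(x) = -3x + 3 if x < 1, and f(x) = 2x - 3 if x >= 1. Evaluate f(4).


4 satisfies x >= 1
f(4) = 5

5


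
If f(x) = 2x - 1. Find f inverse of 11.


Solve 2x - 1 = 11
x = (11 + 1) / 2 = 6

6


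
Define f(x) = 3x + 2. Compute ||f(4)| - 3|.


f(4) = 14
|14| = 14
|14 - 3| = 11

11


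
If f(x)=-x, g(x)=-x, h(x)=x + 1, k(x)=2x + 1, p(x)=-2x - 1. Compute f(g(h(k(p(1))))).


p(1) = -3
k(-3) = -5
h(-5) = -4
g(-4) = 4
f(4) = -4

-4


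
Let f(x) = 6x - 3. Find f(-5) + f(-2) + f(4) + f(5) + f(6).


33


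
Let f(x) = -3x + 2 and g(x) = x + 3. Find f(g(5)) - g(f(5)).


f(g(5)) = -22
g(f(5)) = -10
Difference = -12

-12


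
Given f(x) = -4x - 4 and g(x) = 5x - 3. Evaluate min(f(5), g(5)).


-24


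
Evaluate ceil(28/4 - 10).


28/4 = 7
7 - 10 = -3
ceil(-3) = -3

-3


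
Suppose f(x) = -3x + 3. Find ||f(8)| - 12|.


f(8) = -21
|-21| = 21
|21 - 12| = 9

9


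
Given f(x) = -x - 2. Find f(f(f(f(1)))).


1


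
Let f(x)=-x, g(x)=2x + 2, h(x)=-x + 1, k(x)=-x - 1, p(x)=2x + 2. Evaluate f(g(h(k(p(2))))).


p(2) = 6
k(6) = -7
h(-7) = 8
g(8) = 18
f(18) = -18

-18


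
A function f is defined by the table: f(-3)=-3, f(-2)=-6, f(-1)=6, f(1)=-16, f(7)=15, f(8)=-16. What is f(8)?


Reading from the table at x = 8

-16


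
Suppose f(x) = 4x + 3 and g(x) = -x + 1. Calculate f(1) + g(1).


f(1) = 7
g(1) = 0
Sum = 7

7


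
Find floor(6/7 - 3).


6/7 = 0.8571
0.8571 - 3 = -2.1429
floor(-2.1429) = -3

-3


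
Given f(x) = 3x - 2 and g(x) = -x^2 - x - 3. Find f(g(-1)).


g(-1) = -3
f(-3) = -11

-11


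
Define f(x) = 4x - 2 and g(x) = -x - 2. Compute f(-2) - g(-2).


-10


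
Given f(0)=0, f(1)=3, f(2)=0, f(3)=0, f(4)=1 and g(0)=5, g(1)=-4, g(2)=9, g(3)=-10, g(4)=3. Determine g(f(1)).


f(1) = 3
g(3) = -10

-10


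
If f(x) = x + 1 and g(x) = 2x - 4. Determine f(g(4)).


g(4) = 4
f(4) = 5

5


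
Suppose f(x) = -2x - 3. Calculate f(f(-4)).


f(-4) = 5
f(5) = -13

-13


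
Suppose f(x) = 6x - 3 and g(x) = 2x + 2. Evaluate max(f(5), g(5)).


f(5) = 27
g(5) = 12
max = 27

27


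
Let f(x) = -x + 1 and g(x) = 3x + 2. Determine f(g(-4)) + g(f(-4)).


28


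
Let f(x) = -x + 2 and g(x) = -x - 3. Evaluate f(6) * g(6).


f(6) = -4
g(6) = -9
Product = 36

36


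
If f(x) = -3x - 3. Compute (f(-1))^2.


f(-1) = 0
(0)^2 = 0

0


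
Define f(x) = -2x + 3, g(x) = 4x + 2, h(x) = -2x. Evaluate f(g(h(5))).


h(5) = -10
g(-10) = -38
f(-38) = 79

79


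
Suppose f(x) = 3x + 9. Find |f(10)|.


f(10) = 39
|39| = 39

39


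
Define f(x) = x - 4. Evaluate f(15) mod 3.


f(15) = 11
11 mod 3 = 2

2


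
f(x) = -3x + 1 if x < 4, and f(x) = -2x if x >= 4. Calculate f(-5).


-5 satisfies x < 4
f(-5) = 16

16


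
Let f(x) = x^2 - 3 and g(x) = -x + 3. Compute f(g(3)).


g(3) = 0
f(0) = 1*(0)^2 - 3 = -3

-3


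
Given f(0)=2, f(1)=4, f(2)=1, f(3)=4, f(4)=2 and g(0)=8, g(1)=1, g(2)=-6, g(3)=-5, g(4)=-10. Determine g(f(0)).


-6


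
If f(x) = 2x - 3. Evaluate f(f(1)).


f(1) = -1
f(-1) = -5

-5


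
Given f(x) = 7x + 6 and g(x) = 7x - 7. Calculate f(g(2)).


g(2) = 7
f(7) = 55

55


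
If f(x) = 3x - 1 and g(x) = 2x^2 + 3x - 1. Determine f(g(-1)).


g(-1) = -2
f(-2) = -7

-7


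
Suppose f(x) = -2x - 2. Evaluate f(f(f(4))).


f(4) = -10
f(-10) = 18
f(18) = -38

-38


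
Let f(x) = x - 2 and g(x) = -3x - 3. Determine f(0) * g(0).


f(0) = -2
g(0) = -3
Product = 6

6


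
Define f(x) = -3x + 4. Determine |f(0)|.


f(0) = 4
|4| = 4

4


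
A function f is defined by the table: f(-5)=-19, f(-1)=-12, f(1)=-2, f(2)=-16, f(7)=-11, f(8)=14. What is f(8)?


Reading from the table at x = 8

14


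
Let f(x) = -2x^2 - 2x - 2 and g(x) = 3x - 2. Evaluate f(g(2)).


g(2) = 4
f(4) = (-2)*(4)^2 - 2*(4) - 2 = -42

-42


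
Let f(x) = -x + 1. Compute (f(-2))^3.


f(-2) = 3
(3)^3 = 27

27


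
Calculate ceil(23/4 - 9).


-3


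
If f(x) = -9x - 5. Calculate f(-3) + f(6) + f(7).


f(-3) = 22
f(6) = -59
f(7) = -68
Sum = -105

-105


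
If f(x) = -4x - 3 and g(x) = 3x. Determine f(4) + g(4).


f(4) = -19
g(4) = 12
Sum = -7

-7


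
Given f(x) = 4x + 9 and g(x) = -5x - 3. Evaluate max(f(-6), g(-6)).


f(-6) = -15
g(-6) = 27
max = 27

27


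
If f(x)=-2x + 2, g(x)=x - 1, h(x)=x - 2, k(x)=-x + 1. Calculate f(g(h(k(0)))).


k(0) = 1
h(1) = -1
g(-1) = -2
f(-2) = 6

6


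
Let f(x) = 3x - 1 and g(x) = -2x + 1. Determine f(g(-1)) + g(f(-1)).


17


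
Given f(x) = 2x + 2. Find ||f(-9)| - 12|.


f(-9) = -16
|-16| = 16
|16 - 12| = 4

4


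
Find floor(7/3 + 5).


7/3 = 2.3333
2.3333 + 5 = 7.3333
floor(7.3333) = 7

7


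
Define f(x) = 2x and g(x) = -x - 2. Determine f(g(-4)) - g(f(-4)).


f(g(-4)) = 4
g(f(-4)) = 6
Difference = -2

-2


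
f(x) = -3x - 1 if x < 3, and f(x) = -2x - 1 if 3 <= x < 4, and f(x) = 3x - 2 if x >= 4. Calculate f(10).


10 satisfies x >= 4
f(10) = 28

28


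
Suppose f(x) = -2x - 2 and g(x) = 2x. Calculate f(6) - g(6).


f(6) = -14
g(6) = 12
Difference = -26

-26


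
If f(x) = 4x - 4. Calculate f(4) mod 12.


0


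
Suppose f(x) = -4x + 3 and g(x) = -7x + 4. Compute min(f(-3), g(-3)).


f(-3) = 15
g(-3) = 25
min = 15

15


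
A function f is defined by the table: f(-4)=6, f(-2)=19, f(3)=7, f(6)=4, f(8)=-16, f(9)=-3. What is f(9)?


Reading from the table at x = 9

-3


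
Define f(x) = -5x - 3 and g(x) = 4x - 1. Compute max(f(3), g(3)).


f(3) = -18
g(3) = 11
max = 11

11


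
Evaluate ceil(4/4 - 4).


4/4 = 1
1 - 4 = -3
ceil(-3) = -3

-3


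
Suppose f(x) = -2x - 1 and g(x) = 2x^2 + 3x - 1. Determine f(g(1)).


g(1) = 4
f(4) = -9

-9


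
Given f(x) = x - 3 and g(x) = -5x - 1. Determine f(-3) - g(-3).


f(-3) = -6
g(-3) = 14
Difference = -20

-20


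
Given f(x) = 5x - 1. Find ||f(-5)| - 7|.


f(-5) = -26
|-26| = 26
|26 - 7| = 19

19


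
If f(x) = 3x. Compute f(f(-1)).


f(-1) = -3
f(-3) = -9

-9


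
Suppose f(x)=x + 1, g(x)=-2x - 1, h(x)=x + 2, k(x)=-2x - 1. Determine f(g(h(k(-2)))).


k(-2) = 3
h(3) = 5
g(5) = -11
f(-11) = -10

-10


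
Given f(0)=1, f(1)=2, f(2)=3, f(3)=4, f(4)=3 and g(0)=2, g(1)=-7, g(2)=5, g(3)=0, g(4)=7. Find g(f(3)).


f(3) = 4
g(4) = 7

7


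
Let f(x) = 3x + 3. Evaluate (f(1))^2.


f(1) = 6
(6)^2 = 36

36


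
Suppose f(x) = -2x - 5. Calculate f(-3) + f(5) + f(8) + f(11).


f(-3) = 1
f(5) = -15
f(8) = -21
f(11) = -27
Sum = -62

-62


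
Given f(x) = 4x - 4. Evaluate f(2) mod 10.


4


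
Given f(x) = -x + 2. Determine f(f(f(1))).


f(1) = 1
f(1) = 1
f(1) = 1

1


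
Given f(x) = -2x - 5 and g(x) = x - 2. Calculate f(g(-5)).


g(-5) = -7
f(-7) = 9

9


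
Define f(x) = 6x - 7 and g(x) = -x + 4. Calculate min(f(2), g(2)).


2


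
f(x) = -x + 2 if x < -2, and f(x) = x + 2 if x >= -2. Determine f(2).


4


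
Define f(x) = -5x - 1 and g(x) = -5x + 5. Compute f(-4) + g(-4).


44


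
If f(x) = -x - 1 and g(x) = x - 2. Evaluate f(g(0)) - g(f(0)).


f(g(0)) = 1
g(f(0)) = -3
Difference = 4

4


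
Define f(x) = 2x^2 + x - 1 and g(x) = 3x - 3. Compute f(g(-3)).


g(-3) = -12
f(-12) = 2*(-12)^2 + 1*(-12) - 1 = 275

275


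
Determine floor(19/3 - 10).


-4


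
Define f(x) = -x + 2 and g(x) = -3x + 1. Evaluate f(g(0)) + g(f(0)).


f(g(0)) = 1
g(f(0)) = -5
Sum = -4

-4


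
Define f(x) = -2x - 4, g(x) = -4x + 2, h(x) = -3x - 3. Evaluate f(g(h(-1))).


h(-1) = 0
g(0) = 2
f(2) = -8

-8


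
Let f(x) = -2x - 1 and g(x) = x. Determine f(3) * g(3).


f(3) = -7
g(3) = 3
Product = -21

-21


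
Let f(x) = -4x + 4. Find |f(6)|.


f(6) = -20
|-20| = 20

20


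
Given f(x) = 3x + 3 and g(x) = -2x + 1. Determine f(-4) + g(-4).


0


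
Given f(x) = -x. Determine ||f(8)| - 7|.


f(8) = -8
|-8| = 8
|8 - 7| = 1

1


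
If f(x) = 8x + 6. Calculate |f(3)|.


f(3) = 30
|30| = 30

30


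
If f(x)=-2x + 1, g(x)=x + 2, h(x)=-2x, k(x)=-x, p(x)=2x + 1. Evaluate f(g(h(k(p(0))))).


p(0) = 1
k(1) = -1
h(-1) = 2
g(2) = 4
f(4) = -7

-7


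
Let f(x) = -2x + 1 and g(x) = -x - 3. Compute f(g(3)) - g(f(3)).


f(g(3)) = 13
g(f(3)) = 2
Difference = 11

11


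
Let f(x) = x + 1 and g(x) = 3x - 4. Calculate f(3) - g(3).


f(3) = 4
g(3) = 5
Difference = -1

-1


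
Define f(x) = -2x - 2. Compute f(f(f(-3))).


f(-3) = 4
f(4) = -10
f(-10) = 18

18


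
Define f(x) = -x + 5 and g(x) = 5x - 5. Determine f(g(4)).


g(4) = 15
f(15) = -10

-10


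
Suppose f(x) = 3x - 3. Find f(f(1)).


-3


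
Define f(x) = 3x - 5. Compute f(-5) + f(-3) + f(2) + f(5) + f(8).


f(-5) = -20
f(-3) = -14
f(2) = 1
f(5) = 10
f(8) = 19
Sum = -4

-4


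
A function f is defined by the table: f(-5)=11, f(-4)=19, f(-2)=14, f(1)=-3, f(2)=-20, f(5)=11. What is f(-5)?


Reading from the table at x = -5

11


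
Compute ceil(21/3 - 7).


21/3 = 7
7 - 7 = 0
ceil(0) = 0

0


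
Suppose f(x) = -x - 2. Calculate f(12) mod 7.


0


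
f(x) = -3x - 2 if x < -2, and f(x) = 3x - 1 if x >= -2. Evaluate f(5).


5 satisfies x >= -2
f(5) = 14

14


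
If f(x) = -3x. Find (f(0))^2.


f(0) = 0
(0)^2 = 0

0


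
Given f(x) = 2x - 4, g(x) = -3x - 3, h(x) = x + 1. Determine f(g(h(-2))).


h(-2) = -1
g(-1) = 0
f(0) = -4

-4


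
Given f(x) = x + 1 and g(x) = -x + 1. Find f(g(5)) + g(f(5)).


f(g(5)) = -3
g(f(5)) = -5
Sum = -8

-8


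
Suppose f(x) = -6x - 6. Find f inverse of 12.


-3


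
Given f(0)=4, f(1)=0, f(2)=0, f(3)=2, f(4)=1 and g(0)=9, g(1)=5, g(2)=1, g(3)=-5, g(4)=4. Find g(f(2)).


f(2) = 0
g(0) = 9

9


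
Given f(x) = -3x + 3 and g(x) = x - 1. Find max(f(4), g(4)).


3


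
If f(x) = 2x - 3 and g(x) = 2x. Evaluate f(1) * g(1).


f(1) = -1
g(1) = 2
Product = -2

-2


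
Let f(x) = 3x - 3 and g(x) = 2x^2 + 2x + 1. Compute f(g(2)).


g(2) = 13
f(13) = 36

36


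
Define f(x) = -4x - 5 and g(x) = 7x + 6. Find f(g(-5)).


g(-5) = -29
f(-29) = 111

111


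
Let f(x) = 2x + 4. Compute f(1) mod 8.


f(1) = 6
6 mod 8 = 6

6


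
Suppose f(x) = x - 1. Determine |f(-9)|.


f(-9) = -10
|-10| = 10

10


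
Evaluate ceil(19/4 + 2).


19/4 = 4.75
4.75 + 2 = 6.75
ceil(6.75) = 7

7


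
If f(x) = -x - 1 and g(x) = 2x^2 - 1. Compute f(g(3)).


-18


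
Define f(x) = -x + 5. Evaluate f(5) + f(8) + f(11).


f(5) = 0
f(8) = -3
f(11) = -6
Sum = -9

-9


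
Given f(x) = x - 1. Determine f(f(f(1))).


f(1) = 0
f(0) = -1
f(-1) = -2

-2


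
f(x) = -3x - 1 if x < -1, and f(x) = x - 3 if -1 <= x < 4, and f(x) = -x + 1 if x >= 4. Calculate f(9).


9 satisfies x >= 4
f(9) = -8

-8


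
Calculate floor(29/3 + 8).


29/3 = 9.6667
9.6667 + 8 = 17.6667
floor(17.6667) = 17

17


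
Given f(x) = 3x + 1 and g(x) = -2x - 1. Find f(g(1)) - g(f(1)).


f(g(1)) = -8
g(f(1)) = -9
Difference = 1

1


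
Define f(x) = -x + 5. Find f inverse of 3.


Solve -x + 5 = 3
x = (3 - 5) / (-1) = 2

2


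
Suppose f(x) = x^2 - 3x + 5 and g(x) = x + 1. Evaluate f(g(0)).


g(0) = 1
f(1) = 1*(1)^2 - 3*(1) + 5 = 3

3


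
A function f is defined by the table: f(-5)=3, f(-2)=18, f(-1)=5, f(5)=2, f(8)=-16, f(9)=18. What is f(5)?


Reading from the table at x = 5

2


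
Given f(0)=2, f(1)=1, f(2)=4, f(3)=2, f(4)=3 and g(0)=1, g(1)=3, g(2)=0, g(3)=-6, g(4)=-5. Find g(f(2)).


f(2) = 4
g(4) = -5

-5


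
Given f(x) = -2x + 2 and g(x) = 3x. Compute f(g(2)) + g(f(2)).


f(g(2)) = -10
g(f(2)) = -6
Sum = -16

-16


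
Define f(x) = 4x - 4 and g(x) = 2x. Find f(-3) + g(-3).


f(-3) = -16
g(-3) = -6
Sum = -22

-22


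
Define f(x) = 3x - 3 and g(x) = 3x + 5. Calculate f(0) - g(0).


-8


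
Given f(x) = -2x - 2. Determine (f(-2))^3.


f(-2) = 2
(2)^3 = 8

8


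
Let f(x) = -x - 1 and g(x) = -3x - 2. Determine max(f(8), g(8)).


f(8) = -9
g(8) = -26
max = -9

-9


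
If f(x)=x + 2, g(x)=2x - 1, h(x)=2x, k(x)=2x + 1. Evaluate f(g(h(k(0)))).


k(0) = 1
h(1) = 2
g(2) = 3
f(3) = 5

5


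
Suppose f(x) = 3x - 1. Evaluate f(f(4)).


f(4) = 11
f(11) = 32

32
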